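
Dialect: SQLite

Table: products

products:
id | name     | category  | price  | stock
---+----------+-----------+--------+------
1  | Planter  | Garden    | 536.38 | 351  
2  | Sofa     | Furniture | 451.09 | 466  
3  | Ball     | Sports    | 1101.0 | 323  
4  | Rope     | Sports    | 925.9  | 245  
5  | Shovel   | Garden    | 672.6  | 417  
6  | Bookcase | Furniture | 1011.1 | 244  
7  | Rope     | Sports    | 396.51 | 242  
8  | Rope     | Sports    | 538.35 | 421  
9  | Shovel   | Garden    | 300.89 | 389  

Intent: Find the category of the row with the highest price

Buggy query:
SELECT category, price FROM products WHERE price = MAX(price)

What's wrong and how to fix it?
Bug: WHERE is evaluated per row; an aggregate over the whole table isn't defined there

Fix: Wrap MAX in a scalar subquery so WHERE compares against a single value

Corrected query:
SELECT category, price FROM products WHERE price = (SELECT MAX(price) FROM products)

Result:
category | price
---------+------
Sports   | 1101 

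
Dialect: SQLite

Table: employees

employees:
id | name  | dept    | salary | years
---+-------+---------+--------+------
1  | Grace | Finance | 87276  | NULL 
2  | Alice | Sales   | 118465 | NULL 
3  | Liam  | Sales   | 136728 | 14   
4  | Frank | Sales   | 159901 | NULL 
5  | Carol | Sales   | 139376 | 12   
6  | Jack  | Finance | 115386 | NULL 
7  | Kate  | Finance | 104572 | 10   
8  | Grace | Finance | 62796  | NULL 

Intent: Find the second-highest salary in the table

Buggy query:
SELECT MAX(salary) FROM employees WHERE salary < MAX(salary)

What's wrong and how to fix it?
Bug: The inner MAX is an aggregate inside WHERE, which is not allowed

Fix: Compute the overall MAX in a subquery, then take MAX of rows below it

Corrected query:
SELECT MAX(salary) FROM employees WHERE salary < (SELECT MAX(salary) FROM employees)

Result:
MAX(salary)
-----------
139376     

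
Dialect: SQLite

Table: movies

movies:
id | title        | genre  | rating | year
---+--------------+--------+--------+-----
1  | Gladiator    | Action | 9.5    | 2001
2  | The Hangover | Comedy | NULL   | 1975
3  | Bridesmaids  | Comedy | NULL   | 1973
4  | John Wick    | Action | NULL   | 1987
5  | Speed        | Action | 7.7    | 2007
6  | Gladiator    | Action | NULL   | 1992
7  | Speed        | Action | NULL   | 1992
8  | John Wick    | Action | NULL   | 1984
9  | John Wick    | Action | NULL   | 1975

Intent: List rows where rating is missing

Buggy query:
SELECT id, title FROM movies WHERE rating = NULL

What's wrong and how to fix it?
Bug: Comparing to NULL with '=' never matches; NULL = NULL is unknown, not true

Fix: Replace '= NULL' with 'IS NULL'

Corrected query:
SELECT id, title FROM movies WHERE rating IS NULL

Result:
id | title       
---+-------------
2  | The Hangover
3  | Bridesmaids 
4  | John Wick   
6  | Gladiator   
7  | Speed       
8  | John Wick   
9  | John Wick   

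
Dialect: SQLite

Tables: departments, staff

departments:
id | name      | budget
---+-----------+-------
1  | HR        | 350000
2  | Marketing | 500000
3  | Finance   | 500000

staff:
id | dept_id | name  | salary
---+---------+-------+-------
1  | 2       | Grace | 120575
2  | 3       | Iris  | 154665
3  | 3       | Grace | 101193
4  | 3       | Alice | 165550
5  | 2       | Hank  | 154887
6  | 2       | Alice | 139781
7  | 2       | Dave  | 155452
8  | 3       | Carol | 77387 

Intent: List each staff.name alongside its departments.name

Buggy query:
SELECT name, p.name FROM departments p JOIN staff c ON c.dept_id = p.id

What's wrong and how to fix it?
Bug: Both tables have a 'name' column; the unqualified reference is ambiguous

Fix: Qualify the column with its table alias (c.name)

Corrected query:
SELECT c.name, p.name FROM departments p JOIN staff c ON c.dept_id = p.id

Result:
name  | name     
------+----------
Grace | Marketing
Iris  | Finance  
Grace | Finance  
Alice | Finance  
Hank  | Marketing
Alice | Marketing
Dave  | Marketing
Carol | Finance  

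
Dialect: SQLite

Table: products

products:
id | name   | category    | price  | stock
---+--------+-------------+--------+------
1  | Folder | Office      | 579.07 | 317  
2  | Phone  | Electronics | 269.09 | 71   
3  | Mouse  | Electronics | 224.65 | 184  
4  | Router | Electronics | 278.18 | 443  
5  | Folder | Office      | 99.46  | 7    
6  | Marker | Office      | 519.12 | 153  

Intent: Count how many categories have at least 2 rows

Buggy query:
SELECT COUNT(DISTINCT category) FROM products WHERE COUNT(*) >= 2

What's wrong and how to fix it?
Bug: WHERE filters individual rows, not groups, so a group-level COUNT is invalid there

Fix: Use a subquery that GROUPs and filters with HAVING, then count its rows

Corrected query:
SELECT COUNT(*) FROM (SELECT category FROM products GROUP BY category HAVING COUNT(*) >= 2)

Result:
COUNT(*)
--------
2       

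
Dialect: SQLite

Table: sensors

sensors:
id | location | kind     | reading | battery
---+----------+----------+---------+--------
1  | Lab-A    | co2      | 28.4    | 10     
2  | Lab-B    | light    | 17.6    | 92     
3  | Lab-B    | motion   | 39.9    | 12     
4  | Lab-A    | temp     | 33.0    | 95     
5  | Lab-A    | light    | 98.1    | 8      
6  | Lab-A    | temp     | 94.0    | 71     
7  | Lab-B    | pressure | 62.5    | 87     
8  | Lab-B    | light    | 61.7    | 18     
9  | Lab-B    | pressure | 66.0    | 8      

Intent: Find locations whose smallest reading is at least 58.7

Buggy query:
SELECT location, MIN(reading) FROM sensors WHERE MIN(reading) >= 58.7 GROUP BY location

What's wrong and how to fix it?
Bug: MIN() in WHERE is a misuse of aggregate

Fix: Use HAVING for the per-group MIN condition

Corrected query:
SELECT location, MIN(reading) FROM sensors GROUP BY location HAVING MIN(reading) >= 58.7

Result:
(no rows)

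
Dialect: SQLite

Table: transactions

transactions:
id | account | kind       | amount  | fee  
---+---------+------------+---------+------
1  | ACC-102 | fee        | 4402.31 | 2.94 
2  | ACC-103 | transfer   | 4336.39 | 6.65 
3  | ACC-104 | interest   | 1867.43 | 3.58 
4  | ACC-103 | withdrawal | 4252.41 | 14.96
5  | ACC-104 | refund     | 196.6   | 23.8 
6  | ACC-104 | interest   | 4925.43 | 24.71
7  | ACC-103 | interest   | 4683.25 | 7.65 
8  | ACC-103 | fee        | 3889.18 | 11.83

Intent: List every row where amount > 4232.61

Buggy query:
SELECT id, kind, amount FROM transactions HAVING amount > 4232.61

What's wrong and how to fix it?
Bug: This is a non-aggregate query (no GROUP BY, no aggregates), so in SQLite the HAVING clause is invalid here; a row-level condition belongs in WHERE

Fix: Replace HAVING with WHERE since the condition applies to individual rows

Corrected query:
SELECT id, kind, amount FROM transactions WHERE amount > 4232.61

Result:
id | kind       | amount 
---+------------+--------
1  | fee        | 4402.31
2  | transfer   | 4336.39
4  | withdrawal | 4252.41
6  | interest   | 4925.43
7  | interest   | 4683.25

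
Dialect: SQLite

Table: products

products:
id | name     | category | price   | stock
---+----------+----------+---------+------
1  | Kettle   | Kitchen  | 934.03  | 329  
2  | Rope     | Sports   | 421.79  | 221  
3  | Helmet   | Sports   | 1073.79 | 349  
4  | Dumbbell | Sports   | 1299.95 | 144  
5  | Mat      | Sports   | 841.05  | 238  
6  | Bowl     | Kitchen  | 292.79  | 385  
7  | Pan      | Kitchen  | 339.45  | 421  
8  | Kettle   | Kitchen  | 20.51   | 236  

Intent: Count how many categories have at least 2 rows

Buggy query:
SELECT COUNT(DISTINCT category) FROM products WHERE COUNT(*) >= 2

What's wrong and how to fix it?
Bug: COUNT(*) cannot appear in WHERE; the per-group count doesn't exist yet

Fix: Group first with HAVING COUNT(*) >= 2, then COUNT the resulting groups

Corrected query:
SELECT COUNT(*) FROM (SELECT category FROM products GROUP BY category HAVING COUNT(*) >= 2)

Result:
COUNT(*)
--------
2       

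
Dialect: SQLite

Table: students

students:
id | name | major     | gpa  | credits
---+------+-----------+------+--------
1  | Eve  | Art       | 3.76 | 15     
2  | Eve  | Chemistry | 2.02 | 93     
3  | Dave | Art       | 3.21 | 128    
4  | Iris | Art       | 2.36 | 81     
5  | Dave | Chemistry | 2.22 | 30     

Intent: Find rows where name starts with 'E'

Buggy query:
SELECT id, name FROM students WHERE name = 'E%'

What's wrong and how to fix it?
Bug: '=' compares the literal string including the % character; pattern matching needs LIKE

Fix: Replace '=' with LIKE so 'E%' is treated as a pattern

Corrected query:
SELECT id, name FROM students WHERE name LIKE 'E%'

Result:
id | name
---+-----
1  | Eve 
2  | Eve 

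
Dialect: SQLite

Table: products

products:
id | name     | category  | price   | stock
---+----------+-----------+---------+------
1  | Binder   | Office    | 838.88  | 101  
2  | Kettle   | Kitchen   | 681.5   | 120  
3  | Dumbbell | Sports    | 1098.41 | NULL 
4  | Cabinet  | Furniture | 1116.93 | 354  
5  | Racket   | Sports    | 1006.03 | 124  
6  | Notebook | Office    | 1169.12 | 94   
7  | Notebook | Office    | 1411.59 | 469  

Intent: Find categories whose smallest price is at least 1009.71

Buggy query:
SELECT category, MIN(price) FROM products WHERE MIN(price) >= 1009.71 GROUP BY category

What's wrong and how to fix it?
Bug: MIN() in WHERE is a misuse of aggregate

Fix: Use HAVING for the per-group MIN condition

Corrected query:
SELECT category, MIN(price) FROM products GROUP BY category HAVING MIN(price) >= 1009.71

Result:
category  | MIN(price)
----------+-----------
Furniture | 1116.93   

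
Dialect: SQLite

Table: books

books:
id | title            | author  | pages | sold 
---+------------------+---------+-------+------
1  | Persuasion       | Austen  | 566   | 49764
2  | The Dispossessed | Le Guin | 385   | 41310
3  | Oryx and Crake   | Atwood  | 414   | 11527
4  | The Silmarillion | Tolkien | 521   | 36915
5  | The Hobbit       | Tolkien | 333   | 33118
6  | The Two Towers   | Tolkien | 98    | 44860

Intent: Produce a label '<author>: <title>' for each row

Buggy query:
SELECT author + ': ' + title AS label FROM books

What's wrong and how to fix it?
Bug: '+' is numeric addition; on text columns SQLite converts them to 0 instead of concatenating

Fix: Replace + with || to concatenate text

Corrected query:
SELECT author || ': ' || title AS label FROM books

Result:
label                    
-------------------------
Austen: Persuasion       
Le Guin: The Dispossessed
Atwood: Oryx and Crake   
Tolkien: The Silmarillion
Tolkien: The Hobbit      
Tolkien: The Two Towers  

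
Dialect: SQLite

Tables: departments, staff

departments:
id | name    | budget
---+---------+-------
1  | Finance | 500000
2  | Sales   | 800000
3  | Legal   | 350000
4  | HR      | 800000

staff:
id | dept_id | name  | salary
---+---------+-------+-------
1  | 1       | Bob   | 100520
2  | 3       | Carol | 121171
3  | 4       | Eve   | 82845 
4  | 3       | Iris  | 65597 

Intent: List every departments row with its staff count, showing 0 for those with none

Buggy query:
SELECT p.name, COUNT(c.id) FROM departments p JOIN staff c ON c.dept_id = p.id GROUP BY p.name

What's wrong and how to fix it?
Bug: INNER JOIN drops departments rows that have no matching staff rows

Fix: Use LEFT JOIN so parents without children still appear (COUNT(c.id) gives 0)

Corrected query:
SELECT p.name, COUNT(c.id) FROM departments p LEFT JOIN staff c ON c.dept_id = p.id GROUP BY p.name

Result:
name    | COUNT(c.id)
--------+------------
Finance | 1          
HR      | 1          
Legal   | 2          
Sales   | 0          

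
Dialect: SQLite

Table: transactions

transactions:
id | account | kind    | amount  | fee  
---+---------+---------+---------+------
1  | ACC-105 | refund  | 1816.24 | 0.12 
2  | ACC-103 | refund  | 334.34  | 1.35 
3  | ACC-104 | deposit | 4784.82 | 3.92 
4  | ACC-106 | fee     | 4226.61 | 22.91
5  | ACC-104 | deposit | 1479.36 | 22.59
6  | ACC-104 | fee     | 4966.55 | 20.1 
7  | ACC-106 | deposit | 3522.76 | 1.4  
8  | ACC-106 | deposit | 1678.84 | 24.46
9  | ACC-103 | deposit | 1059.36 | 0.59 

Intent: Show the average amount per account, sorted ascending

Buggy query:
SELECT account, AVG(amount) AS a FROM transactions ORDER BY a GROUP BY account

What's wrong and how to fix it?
Bug: ORDER BY appears before GROUP BY; SQL clause order requires GROUP BY first

Fix: Reorder: SELECT … FROM … GROUP BY … ORDER BY …

Corrected query:
SELECT account, AVG(amount) AS a FROM transactions GROUP BY account ORDER BY a

Result:
account | a          
--------+------------
ACC-103 | 696.85     
ACC-105 | 1816.24    
ACC-106 | 3142.736667
ACC-104 | 3743.576667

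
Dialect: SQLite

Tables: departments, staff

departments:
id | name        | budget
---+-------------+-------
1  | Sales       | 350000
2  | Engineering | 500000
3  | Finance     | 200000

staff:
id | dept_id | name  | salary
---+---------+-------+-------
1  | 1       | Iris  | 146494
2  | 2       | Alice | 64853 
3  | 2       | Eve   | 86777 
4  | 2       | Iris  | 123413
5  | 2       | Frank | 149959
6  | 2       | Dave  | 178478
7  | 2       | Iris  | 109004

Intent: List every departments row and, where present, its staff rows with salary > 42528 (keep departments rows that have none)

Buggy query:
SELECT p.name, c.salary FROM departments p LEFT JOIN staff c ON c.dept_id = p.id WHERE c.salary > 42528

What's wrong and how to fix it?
Bug: A WHERE condition on the right-hand table after LEFT JOIN drops unmatched parents

Fix: Put 'c.salary > 42528' in the JOIN's ON clause instead of WHERE

Corrected query:
SELECT p.name, c.salary FROM departments p LEFT JOIN staff c ON c.dept_id = p.id AND c.salary > 42528

Result:
name        | salary
------------+-------
Sales       | 146494
Engineering | 64853 
Engineering | 86777 
Engineering | 109004
Engineering | 123413
Engineering | 149959
Engineering | 178478
Finance     | NULL  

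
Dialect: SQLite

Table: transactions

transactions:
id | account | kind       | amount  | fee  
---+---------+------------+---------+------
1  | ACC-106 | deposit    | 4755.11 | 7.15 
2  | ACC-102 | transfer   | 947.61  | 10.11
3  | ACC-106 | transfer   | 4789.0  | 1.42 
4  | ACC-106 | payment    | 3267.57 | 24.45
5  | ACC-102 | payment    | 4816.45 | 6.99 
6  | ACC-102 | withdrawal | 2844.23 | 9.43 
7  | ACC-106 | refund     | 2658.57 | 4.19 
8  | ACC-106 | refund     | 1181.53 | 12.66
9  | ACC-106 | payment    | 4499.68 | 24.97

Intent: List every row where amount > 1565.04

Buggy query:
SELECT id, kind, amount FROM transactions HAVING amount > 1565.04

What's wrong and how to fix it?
Bug: This is a non-aggregate query (no GROUP BY, no aggregates), so in SQLite the HAVING clause is invalid here; a row-level condition belongs in WHERE

Fix: Use WHERE for row-level filtering

Corrected query:
SELECT id, kind, amount FROM transactions WHERE amount > 1565.04

Result:
id | kind       | amount 
---+------------+--------
1  | deposit    | 4755.11
3  | transfer   | 4789   
4  | payment    | 3267.57
5  | payment    | 4816.45
6  | withdrawal | 2844.23
7  | refund     | 2658.57
9  | payment    | 4499.68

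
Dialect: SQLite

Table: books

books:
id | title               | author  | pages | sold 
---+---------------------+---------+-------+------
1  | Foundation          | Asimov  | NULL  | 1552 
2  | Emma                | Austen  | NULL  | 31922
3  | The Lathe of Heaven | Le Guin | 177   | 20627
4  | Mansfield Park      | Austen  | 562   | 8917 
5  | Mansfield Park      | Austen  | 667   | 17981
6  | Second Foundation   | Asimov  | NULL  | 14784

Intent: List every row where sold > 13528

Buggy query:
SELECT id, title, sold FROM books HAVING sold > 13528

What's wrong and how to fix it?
Bug: This is a non-aggregate query (no GROUP BY, no aggregates), so in SQLite the HAVING clause is invalid here; a row-level condition belongs in WHERE

Fix: Replace HAVING with WHERE since the condition applies to individual rows

Corrected query:
SELECT id, title, sold FROM books WHERE sold > 13528

Result:
id | title               | sold 
---+---------------------+------
2  | Emma                | 31922
3  | The Lathe of Heaven | 20627
5  | Mansfield Park      | 17981
6  | Second Foundation   | 14784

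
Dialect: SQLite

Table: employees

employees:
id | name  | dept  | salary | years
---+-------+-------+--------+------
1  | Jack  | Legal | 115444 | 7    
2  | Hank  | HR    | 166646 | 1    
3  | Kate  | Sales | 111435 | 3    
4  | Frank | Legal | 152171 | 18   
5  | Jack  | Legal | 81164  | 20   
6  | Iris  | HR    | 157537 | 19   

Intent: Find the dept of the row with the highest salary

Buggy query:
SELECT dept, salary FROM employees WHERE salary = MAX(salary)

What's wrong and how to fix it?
Bug: WHERE is evaluated per row; an aggregate over the whole table isn't defined there

Fix: Wrap MAX in a scalar subquery so WHERE compares against a single value

Corrected query:
SELECT dept, salary FROM employees WHERE salary = (SELECT MAX(salary) FROM employees)

Result:
dept | salary
-----+-------
HR   | 166646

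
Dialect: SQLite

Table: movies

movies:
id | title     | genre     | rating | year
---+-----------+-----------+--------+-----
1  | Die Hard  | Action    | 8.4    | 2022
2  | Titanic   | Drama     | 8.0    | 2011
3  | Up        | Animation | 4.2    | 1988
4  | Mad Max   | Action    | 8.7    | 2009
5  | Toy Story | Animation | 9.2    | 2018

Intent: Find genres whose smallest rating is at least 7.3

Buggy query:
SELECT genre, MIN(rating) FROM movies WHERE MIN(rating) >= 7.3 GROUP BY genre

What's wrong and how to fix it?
Bug: Aggregates like MIN are computed per group after WHERE runs

Fix: Replace WHERE with HAVING after the GROUP BY

Corrected query:
SELECT genre, MIN(rating) FROM movies GROUP BY genre HAVING MIN(rating) >= 7.3

Result:
genre  | MIN(rating)
-------+------------
Action | 8.4        
Drama  | 8          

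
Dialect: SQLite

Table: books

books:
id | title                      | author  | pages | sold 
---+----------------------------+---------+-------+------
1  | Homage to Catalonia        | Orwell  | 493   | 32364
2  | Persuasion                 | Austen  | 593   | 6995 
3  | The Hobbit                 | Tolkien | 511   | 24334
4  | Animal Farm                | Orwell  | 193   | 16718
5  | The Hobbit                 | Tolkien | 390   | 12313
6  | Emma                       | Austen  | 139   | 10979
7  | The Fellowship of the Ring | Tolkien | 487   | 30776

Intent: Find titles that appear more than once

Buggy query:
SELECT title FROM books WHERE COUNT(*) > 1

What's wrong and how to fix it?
Bug: COUNT(*) is an aggregate and cannot be used in WHERE

Fix: Group first, then use HAVING for the count condition

Corrected query:
SELECT title FROM books GROUP BY title HAVING COUNT(*) > 1

Result:
title     
----------
The Hobbit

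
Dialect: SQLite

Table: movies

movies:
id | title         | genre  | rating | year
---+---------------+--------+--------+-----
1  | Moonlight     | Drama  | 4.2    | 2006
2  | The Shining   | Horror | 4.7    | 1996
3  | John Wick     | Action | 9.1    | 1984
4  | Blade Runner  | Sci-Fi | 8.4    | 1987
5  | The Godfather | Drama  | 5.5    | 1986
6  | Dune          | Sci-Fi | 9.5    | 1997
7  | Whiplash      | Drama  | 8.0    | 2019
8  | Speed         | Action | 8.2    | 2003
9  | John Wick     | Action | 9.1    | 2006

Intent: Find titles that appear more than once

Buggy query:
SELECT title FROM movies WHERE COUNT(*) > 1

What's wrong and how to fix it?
Bug: WHERE can't reference COUNT(*); aggregates are computed after WHERE

Fix: GROUP BY title, then filter groups with HAVING COUNT(*) > 1

Corrected query:
SELECT title FROM movies GROUP BY title HAVING COUNT(*) > 1

Result:
title    
---------
John Wick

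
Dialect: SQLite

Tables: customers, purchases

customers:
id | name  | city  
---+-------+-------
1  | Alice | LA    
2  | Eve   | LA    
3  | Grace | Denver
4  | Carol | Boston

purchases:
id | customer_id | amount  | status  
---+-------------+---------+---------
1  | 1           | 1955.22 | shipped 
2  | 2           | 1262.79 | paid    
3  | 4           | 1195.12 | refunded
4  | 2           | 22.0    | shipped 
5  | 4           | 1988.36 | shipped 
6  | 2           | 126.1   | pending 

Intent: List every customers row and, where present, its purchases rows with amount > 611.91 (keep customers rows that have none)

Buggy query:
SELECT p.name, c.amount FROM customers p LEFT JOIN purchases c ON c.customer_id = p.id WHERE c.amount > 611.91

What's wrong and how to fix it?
Bug: Filtering c.amount in WHERE discards the NULL rows produced by LEFT JOIN, turning it into an inner join

Fix: Put 'c.amount > 611.91' in the JOIN's ON clause instead of WHERE

Corrected query:
SELECT p.name, c.amount FROM customers p LEFT JOIN purchases c ON c.customer_id = p.id AND c.amount > 611.91

Result:
name  | amount 
------+--------
Alice | 1955.22
Eve   | 1262.79
Grace | NULL   
Carol | 1195.12
Carol | 1988.36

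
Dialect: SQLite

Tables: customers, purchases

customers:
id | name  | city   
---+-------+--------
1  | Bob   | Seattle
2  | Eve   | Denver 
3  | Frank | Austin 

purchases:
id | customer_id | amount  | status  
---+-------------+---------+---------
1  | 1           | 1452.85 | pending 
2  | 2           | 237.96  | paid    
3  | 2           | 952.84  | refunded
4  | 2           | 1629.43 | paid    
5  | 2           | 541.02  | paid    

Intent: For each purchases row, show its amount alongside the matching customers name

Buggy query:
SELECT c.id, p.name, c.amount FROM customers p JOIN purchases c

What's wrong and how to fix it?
Bug: JOIN with no ON clause produces a cartesian product; every purchases row pairs with every customers row

Fix: Specify the join condition linking the foreign key to the parent id

Corrected query:
SELECT c.id, p.name, c.amount FROM customers p JOIN purchases c ON c.customer_id = p.id

Result:
id | name | amount 
---+------+--------
1  | Bob  | 1452.85
2  | Eve  | 237.96 
3  | Eve  | 952.84 
4  | Eve  | 1629.43
5  | Eve  | 541.02 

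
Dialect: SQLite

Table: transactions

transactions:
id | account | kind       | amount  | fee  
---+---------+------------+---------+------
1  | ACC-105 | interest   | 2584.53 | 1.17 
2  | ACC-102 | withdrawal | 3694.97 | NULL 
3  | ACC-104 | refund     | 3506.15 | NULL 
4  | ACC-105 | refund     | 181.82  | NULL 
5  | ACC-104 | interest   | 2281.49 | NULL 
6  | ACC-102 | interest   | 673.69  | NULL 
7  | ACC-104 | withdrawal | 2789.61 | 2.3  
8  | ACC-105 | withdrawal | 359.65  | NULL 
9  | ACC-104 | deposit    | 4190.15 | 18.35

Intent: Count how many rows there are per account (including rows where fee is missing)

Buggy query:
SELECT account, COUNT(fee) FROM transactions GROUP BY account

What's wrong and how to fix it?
Bug: COUNT(column) counts non-NULL values only; rows with NULL fee aren't counted

Fix: Use COUNT(*) to count all rows regardless of NULL

Corrected query:
SELECT account, COUNT(*) FROM transactions GROUP BY account

Result:
account | COUNT(*)
--------+---------
ACC-102 | 2       
ACC-104 | 4       
ACC-105 | 3       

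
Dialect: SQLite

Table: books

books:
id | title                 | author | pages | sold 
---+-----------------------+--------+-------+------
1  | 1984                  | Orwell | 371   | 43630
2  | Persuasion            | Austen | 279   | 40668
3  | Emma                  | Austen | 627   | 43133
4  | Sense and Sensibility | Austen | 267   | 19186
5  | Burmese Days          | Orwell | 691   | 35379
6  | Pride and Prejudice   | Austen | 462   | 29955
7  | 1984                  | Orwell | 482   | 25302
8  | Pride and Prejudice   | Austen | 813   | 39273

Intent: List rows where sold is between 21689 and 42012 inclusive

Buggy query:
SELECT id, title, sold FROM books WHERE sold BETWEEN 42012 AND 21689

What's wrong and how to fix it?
Bug: The bounds are reversed; BETWEEN a AND b requires a <= b to match anything

Fix: Swap the bounds so the smaller value comes first

Corrected query:
SELECT id, title, sold FROM books WHERE sold BETWEEN 21689 AND 42012

Result:
id | title               | sold 
---+---------------------+------
2  | Persuasion          | 40668
5  | Burmese Days        | 35379
6  | Pride and Prejudice | 29955
7  | 1984                | 25302
8  | Pride and Prejudice | 39273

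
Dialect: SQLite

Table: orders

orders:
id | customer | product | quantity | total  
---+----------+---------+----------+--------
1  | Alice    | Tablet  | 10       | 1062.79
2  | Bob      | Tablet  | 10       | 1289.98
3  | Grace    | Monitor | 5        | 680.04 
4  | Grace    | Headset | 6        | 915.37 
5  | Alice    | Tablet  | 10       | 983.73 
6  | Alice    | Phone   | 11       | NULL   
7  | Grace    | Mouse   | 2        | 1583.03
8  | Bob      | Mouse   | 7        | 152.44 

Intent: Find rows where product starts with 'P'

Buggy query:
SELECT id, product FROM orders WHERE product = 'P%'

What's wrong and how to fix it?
Bug: '=' compares the literal string including the % character; pattern matching needs LIKE

Fix: Use LIKE for wildcard pattern matching

Corrected query:
SELECT id, product FROM orders WHERE product LIKE 'P%'

Result:
id | product
---+--------
6  | Phone  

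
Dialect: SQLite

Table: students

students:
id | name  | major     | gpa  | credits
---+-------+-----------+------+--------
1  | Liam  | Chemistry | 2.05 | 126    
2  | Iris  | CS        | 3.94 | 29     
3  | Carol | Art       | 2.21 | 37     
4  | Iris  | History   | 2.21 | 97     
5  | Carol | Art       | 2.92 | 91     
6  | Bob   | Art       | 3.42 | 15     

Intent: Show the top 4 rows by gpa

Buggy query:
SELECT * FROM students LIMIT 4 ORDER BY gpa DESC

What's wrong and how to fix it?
Bug: LIMIT must come after ORDER BY

Fix: Swap the clauses: ORDER BY first, then LIMIT

Corrected query:
SELECT * FROM students ORDER BY gpa DESC LIMIT 4

Result:
id | name  | major | gpa  | credits
---+-------+-------+------+--------
2  | Iris  | CS    | 3.94 | 29     
6  | Bob   | Art   | 3.42 | 15     
5  | Carol | Art   | 2.92 | 91     
3  | Carol | Art   | 2.21 | 37     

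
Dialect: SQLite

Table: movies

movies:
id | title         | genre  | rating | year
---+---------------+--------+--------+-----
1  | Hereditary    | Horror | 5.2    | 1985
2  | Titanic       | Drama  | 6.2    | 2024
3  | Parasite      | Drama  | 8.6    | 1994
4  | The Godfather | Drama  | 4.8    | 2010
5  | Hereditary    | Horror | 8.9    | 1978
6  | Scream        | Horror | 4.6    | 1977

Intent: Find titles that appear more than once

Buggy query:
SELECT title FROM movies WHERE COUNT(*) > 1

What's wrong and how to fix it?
Bug: WHERE can't reference COUNT(*); aggregates are computed after WHERE

Fix: Group first, then use HAVING for the count condition

Corrected query:
SELECT title FROM movies GROUP BY title HAVING COUNT(*) > 1

Result:
title     
----------
Hereditary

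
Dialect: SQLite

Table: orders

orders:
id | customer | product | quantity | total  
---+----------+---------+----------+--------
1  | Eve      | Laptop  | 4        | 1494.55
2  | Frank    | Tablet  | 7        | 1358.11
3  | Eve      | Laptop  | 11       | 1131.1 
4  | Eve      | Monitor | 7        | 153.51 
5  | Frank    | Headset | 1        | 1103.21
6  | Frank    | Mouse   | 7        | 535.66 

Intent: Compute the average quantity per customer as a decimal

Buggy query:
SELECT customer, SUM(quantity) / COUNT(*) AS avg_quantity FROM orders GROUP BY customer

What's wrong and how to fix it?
Bug: Both operands are integers, so '/' performs integer division and truncates

Fix: Multiply by 1.0 (or CAST to REAL) to force floating-point division

Corrected query:
SELECT customer, SUM(quantity) * 1.0 / COUNT(*) AS avg_quantity FROM orders GROUP BY customer

Result:
customer | avg_quantity
---------+-------------
Eve      | 7.333333    
Frank    | 5           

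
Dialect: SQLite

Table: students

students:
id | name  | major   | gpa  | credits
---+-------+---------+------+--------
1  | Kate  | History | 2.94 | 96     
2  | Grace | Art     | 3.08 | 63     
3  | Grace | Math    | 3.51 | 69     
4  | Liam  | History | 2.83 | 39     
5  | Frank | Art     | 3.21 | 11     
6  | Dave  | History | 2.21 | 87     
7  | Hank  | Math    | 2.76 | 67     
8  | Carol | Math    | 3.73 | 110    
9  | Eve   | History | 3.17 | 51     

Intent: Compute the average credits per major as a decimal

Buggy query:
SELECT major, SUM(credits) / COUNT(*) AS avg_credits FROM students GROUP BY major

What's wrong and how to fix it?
Bug: SUM(credits) and COUNT(*) are both integers; the division truncates the fractional part

Fix: Cast one side to REAL so the division keeps the fractional part

Corrected query:
SELECT major, SUM(credits) * 1.0 / COUNT(*) AS avg_credits FROM students GROUP BY major

Result:
major   | avg_credits
--------+------------
Art     | 37         
History | 68.25      
Math    | 82         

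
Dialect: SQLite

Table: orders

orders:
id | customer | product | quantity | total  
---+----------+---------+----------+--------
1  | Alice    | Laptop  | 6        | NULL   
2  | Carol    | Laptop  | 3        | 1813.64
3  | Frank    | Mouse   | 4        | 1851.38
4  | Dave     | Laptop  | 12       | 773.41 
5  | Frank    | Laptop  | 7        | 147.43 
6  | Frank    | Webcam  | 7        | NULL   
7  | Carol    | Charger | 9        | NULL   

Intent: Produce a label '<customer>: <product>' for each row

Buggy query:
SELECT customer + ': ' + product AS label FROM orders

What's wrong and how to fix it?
Bug: SQLite uses || for string concatenation; + coerces text to numbers (yielding 0)

Fix: Use the || operator for string concatenation

Corrected query:
SELECT customer || ': ' || product AS label FROM orders

Result:
label         
--------------
Alice: Laptop 
Carol: Laptop 
Frank: Mouse  
Dave: Laptop  
Frank: Laptop 
Frank: Webcam 
Carol: Charger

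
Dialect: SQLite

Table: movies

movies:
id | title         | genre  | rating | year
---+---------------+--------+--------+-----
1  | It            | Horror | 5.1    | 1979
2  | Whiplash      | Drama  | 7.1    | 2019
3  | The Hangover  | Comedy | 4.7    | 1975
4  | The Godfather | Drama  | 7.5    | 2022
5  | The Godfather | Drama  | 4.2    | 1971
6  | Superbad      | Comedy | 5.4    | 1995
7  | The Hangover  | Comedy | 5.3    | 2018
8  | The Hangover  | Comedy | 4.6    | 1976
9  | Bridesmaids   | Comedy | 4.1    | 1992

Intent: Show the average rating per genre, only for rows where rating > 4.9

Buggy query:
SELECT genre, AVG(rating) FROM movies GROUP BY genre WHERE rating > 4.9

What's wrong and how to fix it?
Bug: WHERE cannot follow GROUP BY

Fix: Move the WHERE clause before GROUP BY

Corrected query:
SELECT genre, AVG(rating) FROM movies WHERE rating > 4.9 GROUP BY genre

Result:
genre  | AVG(rating)
-------+------------
Comedy | 5.35       
Drama  | 7.3        
Horror | 5.1        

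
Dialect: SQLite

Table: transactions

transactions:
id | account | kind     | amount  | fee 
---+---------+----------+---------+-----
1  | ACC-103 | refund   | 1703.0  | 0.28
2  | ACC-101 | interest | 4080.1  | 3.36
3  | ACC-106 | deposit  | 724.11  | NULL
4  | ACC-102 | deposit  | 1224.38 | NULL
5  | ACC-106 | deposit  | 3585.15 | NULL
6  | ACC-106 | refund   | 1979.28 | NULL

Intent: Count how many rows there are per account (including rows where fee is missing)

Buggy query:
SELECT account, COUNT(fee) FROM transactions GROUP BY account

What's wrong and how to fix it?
Bug: COUNT(fee) skips NULLs, so groups with missing fee are undercounted

Fix: Replace COUNT(fee) with COUNT(*)

Corrected query:
SELECT account, COUNT(*) FROM transactions GROUP BY account

Result:
account | COUNT(*)
--------+---------
ACC-101 | 1       
ACC-102 | 1       
ACC-103 | 1       
ACC-106 | 3       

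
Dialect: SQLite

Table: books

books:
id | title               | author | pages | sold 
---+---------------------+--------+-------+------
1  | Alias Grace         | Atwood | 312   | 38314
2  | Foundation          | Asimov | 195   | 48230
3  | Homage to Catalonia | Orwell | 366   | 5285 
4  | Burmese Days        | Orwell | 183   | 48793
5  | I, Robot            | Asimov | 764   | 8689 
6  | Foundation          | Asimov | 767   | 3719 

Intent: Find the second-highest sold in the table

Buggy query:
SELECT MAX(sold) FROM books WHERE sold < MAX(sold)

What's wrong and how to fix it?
Bug: MAX(sold) on the right of the comparison is an aggregate-in-WHERE error

Fix: Put the inner MAX in a scalar subquery

Corrected query:
SELECT MAX(sold) FROM books WHERE sold < (SELECT MAX(sold) FROM books)

Result:
MAX(sold)
---------
48230    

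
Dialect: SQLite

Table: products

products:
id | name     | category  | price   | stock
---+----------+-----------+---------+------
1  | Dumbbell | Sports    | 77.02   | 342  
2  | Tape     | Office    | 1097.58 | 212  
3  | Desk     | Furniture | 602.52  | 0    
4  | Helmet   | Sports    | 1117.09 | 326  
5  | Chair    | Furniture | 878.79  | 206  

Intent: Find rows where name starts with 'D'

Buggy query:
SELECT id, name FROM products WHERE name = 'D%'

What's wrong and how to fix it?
Bug: Wildcards only work with LIKE; '=' treats '%' as a literal character

Fix: Use LIKE for wildcard pattern matching

Corrected query:
SELECT id, name FROM products WHERE name LIKE 'D%'

Result:
id | name    
---+---------
1  | Dumbbell
3  | Desk    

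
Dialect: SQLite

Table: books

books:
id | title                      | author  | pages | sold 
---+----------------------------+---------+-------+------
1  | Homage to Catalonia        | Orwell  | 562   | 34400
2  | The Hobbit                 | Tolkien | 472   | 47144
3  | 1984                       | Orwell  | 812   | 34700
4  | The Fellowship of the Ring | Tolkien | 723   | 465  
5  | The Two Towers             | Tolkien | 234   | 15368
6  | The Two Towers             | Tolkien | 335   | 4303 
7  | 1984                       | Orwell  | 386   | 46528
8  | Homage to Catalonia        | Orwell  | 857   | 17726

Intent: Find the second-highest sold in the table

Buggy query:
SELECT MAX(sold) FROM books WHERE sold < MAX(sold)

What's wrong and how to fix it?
Bug: MAX(sold) on the right of the comparison is an aggregate-in-WHERE error

Fix: Compute the overall MAX in a subquery, then take MAX of rows below it

Corrected query:
SELECT MAX(sold) FROM books WHERE sold < (SELECT MAX(sold) FROM books)

Result:
MAX(sold)
---------
46528    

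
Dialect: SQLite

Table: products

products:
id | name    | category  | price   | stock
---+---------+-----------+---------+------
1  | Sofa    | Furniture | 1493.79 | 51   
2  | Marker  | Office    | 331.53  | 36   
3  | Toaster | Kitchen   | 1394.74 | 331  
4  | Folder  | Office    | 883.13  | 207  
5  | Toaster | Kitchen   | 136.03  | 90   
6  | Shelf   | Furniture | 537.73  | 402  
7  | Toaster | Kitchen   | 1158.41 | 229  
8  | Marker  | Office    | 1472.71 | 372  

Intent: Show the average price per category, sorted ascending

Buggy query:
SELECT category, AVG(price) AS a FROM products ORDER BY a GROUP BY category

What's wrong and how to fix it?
Bug: ORDER BY appears before GROUP BY; SQL clause order requires GROUP BY first

Fix: Move ORDER BY to the end, after GROUP BY

Corrected query:
SELECT category, AVG(price) AS a FROM products GROUP BY category ORDER BY a

Result:
category  | a         
----------+-----------
Office    | 895.79    
Kitchen   | 896.393333
Furniture | 1015.76   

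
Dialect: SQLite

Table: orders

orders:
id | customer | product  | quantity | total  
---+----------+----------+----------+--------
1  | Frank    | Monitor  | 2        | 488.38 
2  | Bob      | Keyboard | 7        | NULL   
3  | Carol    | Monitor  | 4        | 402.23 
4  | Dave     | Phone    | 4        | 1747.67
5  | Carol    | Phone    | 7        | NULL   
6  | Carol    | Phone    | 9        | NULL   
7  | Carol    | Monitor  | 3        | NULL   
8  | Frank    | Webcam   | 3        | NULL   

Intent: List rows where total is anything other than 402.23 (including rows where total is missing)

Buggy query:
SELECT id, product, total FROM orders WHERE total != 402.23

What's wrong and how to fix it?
Bug: Inequality against NULL is unknown, not true; rows with NULL are dropped

Fix: Handle NULL separately with IS NULL alongside the inequality

Corrected query:
SELECT id, product, total FROM orders WHERE total != 402.23 OR total IS NULL

Result:
id | product  | total  
---+----------+--------
1  | Monitor  | 488.38 
2  | Keyboard | NULL   
4  | Phone    | 1747.67
5  | Phone    | NULL   
6  | Phone    | NULL   
7  | Monitor  | NULL   
8  | Webcam   | NULL   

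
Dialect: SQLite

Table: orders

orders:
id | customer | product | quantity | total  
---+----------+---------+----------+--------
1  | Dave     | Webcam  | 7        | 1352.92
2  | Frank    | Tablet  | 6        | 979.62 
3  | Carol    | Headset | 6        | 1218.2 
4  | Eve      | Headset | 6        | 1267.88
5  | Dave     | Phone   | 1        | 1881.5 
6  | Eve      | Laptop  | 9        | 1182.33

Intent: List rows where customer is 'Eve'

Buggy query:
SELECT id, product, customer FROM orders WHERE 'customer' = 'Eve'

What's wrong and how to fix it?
Bug: Single quotes denote string literals in SQL; the column name is being compared as a constant string

Fix: Reference the column as customer without single quotes

Corrected query:
SELECT id, product, customer FROM orders WHERE customer = 'Eve'

Result:
id | product | customer
---+---------+---------
4  | Headset | Eve     
6  | Laptop  | Eve     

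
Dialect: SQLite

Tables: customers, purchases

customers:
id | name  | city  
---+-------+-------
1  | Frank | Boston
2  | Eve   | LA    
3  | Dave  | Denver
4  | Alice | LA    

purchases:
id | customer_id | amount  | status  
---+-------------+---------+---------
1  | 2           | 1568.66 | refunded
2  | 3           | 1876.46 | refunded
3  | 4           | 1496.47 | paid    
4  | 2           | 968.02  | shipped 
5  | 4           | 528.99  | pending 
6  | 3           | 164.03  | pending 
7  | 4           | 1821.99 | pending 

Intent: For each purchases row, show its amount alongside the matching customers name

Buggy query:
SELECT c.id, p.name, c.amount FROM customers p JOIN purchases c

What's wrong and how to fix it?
Bug: JOIN with no ON clause produces a cartesian product; every purchases row pairs with every customers row

Fix: Specify the join condition linking the foreign key to the parent id

Corrected query:
SELECT c.id, p.name, c.amount FROM customers p JOIN purchases c ON c.customer_id = p.id

Result:
id | name  | amount 
---+-------+--------
1  | Eve   | 1568.66
2  | Dave  | 1876.46
3  | Alice | 1496.47
4  | Eve   | 968.02 
5  | Alice | 528.99 
6  | Dave  | 164.03 
7  | Alice | 1821.99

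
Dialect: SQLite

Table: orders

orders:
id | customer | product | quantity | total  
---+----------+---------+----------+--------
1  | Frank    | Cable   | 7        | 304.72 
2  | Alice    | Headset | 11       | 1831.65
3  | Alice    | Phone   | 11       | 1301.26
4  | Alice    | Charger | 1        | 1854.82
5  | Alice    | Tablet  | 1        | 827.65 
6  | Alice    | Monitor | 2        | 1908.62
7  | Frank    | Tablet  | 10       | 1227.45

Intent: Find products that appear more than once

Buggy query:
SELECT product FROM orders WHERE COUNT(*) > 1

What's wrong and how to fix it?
Bug: WHERE can't reference COUNT(*); aggregates are computed after WHERE

Fix: GROUP BY product, then filter groups with HAVING COUNT(*) > 1

Corrected query:
SELECT product FROM orders GROUP BY product HAVING COUNT(*) > 1

Result:
product
-------
Tablet 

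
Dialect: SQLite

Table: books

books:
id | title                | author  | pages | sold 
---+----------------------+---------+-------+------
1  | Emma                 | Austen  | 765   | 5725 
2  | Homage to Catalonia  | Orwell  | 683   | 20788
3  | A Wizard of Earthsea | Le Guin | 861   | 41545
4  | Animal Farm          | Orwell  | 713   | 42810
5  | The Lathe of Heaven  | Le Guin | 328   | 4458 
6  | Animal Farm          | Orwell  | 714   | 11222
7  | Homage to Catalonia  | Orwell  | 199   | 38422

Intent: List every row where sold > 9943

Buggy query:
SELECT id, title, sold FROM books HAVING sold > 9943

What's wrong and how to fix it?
Bug: This is a non-aggregate query (no GROUP BY, no aggregates), so in SQLite the HAVING clause is invalid here; a row-level condition belongs in WHERE

Fix: Use WHERE for row-level filtering

Corrected query:
SELECT id, title, sold FROM books WHERE sold > 9943

Result:
id | title                | sold 
---+----------------------+------
2  | Homage to Catalonia  | 20788
3  | A Wizard of Earthsea | 41545
4  | Animal Farm          | 42810
6  | Animal Farm          | 11222
7  | Homage to Catalonia  | 38422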